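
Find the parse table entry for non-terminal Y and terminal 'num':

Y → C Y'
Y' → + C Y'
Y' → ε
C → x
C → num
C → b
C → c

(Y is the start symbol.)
To find M[Y, 'num'], we find productions for Y where 'num' is in the predict set (PREDICT(N → α) = (FIRST(α) \ {ε}) ∪ (FOLLOW(N) if α ⇒* ε)).

Relevant sets:
  FIRST(C) = { 'b', 'c', 'num', 'x' }

Y → C Y': PREDICT = { 'b', 'c', 'num', 'x' }
  'num' is in predict set, so this production goes in M[Y, 'num']

M[Y, 'num'] = Y → C Y'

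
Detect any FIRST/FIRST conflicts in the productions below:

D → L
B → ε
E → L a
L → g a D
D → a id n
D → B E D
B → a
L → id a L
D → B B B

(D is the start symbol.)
FIRST sets of the non-terminals at (or reachable through a nullable prefix from) the front of some alternative:
  FIRST(L) = { 'g', 'id' }
  FIRST(B) = { 'a', ε }
  FIRST(E) = { 'g', 'id' }

Productions for D:
  D → L: FIRST = { 'g', 'id' }
  D → a id n: FIRST = { 'a' }
  D → B E D: FIRST = { 'a', 'g', 'id' }
  D → B B B: FIRST = { 'a', ε }
Productions for B:
  B → ε: FIRST = { ε }
  B → a: FIRST = { 'a' }
Productions for L:
  L → g a D: FIRST = { 'g' }
  L → id a L: FIRST = { 'id' }
E has only one production, so no FIRST/FIRST conflict is possible there.

Conflict for D: D → L and D → B E D
  Overlap: { 'g', 'id' }
Conflict for D: D → a id n and D → B E D
  Overlap: { 'a' }
Conflict for D: D → a id n and D → B B B
  Overlap: { 'a' }
Conflict for D: D → B E D and D → B B B
  Overlap: { 'a' }

Answer: Yes. D → L / D → B E D on { 'g', 'id' }; D → a id n / D → B E D on { 'a' }; D → a id n / D → B B B on { 'a' }; D → B E D / D → B B B on { 'a' }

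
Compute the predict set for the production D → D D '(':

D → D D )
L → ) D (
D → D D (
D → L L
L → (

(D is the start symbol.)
PREDICT(D → D D '(') = (FIRST(RHS) \ {ε}) ∪ (FOLLOW(D) if ε ∈ FIRST(RHS), i.e. RHS ⇒* ε)
FIRST(D) = { '(', ')' }
FIRST(D D '(') = { '(', ')' }
ε ∉ FIRST(D D '('), so FOLLOW(D) is not added.
PREDICT(D → D D '(') = { '(', ')' }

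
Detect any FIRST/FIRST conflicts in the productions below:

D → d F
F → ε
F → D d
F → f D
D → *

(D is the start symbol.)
A FIRST/FIRST conflict occurs when two productions N → α and N → β for the same non-terminal have FIRST(α) ∩ FIRST(β) ≠ ∅ (with ε ∈ FIRST of a nullable right-hand side, so two nullable alternatives also conflict).

FIRST sets of the non-terminals at (or reachable through a nullable prefix from) the front of some alternative:
  FIRST(D) = { '*', 'd' }

Productions for D:
  D → d F: FIRST = { 'd' }
  D → *: FIRST = { '*' }
Productions for F:
  F → ε: FIRST = { ε }
  F → D d: FIRST = { '*', 'd' }
  F → f D: FIRST = { 'f' }

All alternatives of each non-terminal have pairwise disjoint FIRST sets.

Answer: No FIRST/FIRST conflicts.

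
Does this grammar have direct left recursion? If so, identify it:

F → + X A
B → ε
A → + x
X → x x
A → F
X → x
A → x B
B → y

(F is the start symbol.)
Direct left recursion occurs when N → N α for some non-terminal N (the right-hand side begins with the left-hand side itself).

F → + X A: starts with '+'
B → ε: starts with ε
A → + x: starts with '+'
X → x x: starts with x
A → F: starts with F
X → x: starts with x
A → x B: starts with x
B → y: starts with y

No direct left recursion found.

Answer: No direct left recursion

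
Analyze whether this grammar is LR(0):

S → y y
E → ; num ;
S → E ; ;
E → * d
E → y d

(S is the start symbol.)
Yes, the grammar is LR(0)

Augment with S' → S and build the canonical LR(0) collection (I0 = CLOSURE({[S' → . S]}), then GOTO on every symbol after a dot until no new states appear). It has 13 states:
  I0: { [E → . * d], [E → . ; num ;], [E → . y d], [S → . E ; ;], [S → . y y], [S' → . S] }  — shift
  I1: { [E → * . d] }  — shift
  I2: { [E → ; . num ;] }  — shift
  I3: { [S → E . ; ;] }  — shift
  I4: { [S' → S .] }  — accept
  I5: { [E → y . d], [S → y . y] }  — shift
  I6: { [E → y d .] }  — reduce
  I7: { [S → y y .] }  — reduce
  I8: { [S → E ; . ;] }  — shift
  I9: { [S → E ; ; .] }  — reduce
  I10: { [E → ; num . ;] }  — shift
  I11: { [E → ; num ; .] }  — reduce
  I12: { [E → * d .] }  — reduce

Every state is either a pure shift/goto state or contains exactly one complete item and nothing to shift — no conflicts. The grammar is LR(0).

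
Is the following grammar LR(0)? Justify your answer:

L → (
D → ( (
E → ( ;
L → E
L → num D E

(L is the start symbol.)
No. Shift-reduce conflict between [L → ( .] and [E → ( . ;]

Augment with L' → L and build the canonical LR(0) collection (I0 = CLOSURE({[L' → . L]}), then GOTO on every symbol after a dot until no new states appear). It has 11 states:
  I0: { [E → . ( ;], [L → . (], [L → . E], [L → . num D E], [L' → . L] }  — shift
  I1: { [E → ( . ;], [L → ( .] }  — shift, reduce
  I2: { [L → E .] }  — reduce
  I3: { [L' → L .] }  — accept
  I4: { [D → . ( (], [L → num . D E] }  — shift
  I5: { [D → ( . (] }  — shift
  I6: { [E → . ( ;], [L → num D . E] }  — shift
  I7: { [E → ( . ;] }  — shift
  I8: { [L → num D E .] }  — reduce
  I9: { [E → ( ; .] }  — reduce
  I10: { [D → ( ( .] }  — reduce

Conflict in state I1:
  Shift-reduce conflict between [L → ( .] and [E → ( . ;]
So the grammar is NOT LR(0).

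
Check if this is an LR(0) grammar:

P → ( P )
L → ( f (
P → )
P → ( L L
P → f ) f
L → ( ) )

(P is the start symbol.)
Augment with P' → P and build the canonical LR(0) collection (I0 = CLOSURE({[P' → . P]}), then GOTO on every symbol after a dot until no new states appear). It has 19 states:
  I0: { [P → . ( L L], [P → . ( P )], [P → . )], [P → . f ) f], [P' → . P] }  — shift
  I1: { [L → . ( ) )], [L → . ( f (], [P → ( . L L], [P → ( . P )], [P → . ( L L], [P → . ( P )], [P → . )], [P → . f ) f] }  — shift
  I2: { [P → ) .] }  — reduce
  I3: { [P' → P .] }  — accept
  I4: { [P → f . ) f] }  — shift
  I5: { [P → f ) . f] }  — shift
  I6: { [P → f ) f .] }  — reduce
  I7: { [L → ( . ) )], [L → ( . f (], [L → . ( ) )], [L → . ( f (], [P → ( . L L], [P → ( . P )], [P → . ( L L], [P → . ( P )], [P → . )], [P → . f ) f] }  — shift
  I8: { [L → . ( ) )], [L → . ( f (], [P → ( L . L] }  — shift
  I9: { [P → ( P . )] }  — shift
  I10: { [P → ( P ) .] }  — reduce
  I11: { [L → ( . ) )], [L → ( . f (] }  — shift
  I12: { [P → ( L L .] }  — reduce
  I13: { [L → ( ) . )] }  — shift
  I14: { [L → ( f . (] }  — shift
  I15: { [L → ( f ( .] }  — reduce
  I16: { [L → ( ) ) .] }  — reduce
  I17: { [L → ( ) . )], [P → ) .] }  — shift, reduce
  I18: { [L → ( f . (], [P → f . ) f] }  — shift

Conflict in state I17:
  Shift-reduce conflict between [P → ) .] and [L → ( ) . )]
So the grammar is NOT LR(0).

Answer: No. Shift-reduce conflict between [P → ) .] and [L → ( ) . )]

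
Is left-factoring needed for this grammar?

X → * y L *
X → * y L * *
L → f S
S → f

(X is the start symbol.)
Left-factoring is needed when two productions for the same non-terminal
share a common prefix on the right-hand side.

Productions for X:
  X → * y L *
  X → * y L * *

Found common prefix '* y L *' in productions for X

Answer: Yes, X has productions with common prefix '* y L *'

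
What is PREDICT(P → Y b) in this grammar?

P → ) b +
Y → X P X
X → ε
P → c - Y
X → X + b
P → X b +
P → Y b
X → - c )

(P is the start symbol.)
PREDICT(P → Y b) = (FIRST(RHS) \ {ε}) ∪ (FOLLOW(P) if ε ∈ FIRST(RHS), i.e. RHS ⇒* ε)
FIRST(Y) = { ')', '+', '-', 'b', 'c' }
FIRST(Y b) = { ')', '+', '-', 'b', 'c' }
ε ∉ FIRST(Y b), so FOLLOW(P) is not added.
PREDICT(P → Y b) = { ')', '+', '-', 'b', 'c' }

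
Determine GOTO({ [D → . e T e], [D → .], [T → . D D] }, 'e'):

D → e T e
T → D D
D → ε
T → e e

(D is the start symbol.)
{ [D → . e T e], [D → .], [D → e . T e], [T → . D D], [T → . e e] }

GOTO(I, 'e') = CLOSURE({ [A → αX.β] : [A → α.Xβ] ∈ I, X = 'e' })

Items with dot before 'e', with the dot advanced:
  [D → . e T e] → [D → e . T e]
Closure of the advanced items:
  [D → e . T e] has the dot before T: add [T → . D D], [T → . e e]
  [T → . D D] has the dot before D: add [D → . e T e], [D → .]

GOTO = { [D → . e T e], [D → .], [D → e . T e], [T → . D D], [T → . e e] }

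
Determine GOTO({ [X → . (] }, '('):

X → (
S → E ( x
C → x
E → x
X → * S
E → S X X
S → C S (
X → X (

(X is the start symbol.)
{ [X → ( .] }

GOTO(I, '(') = CLOSURE({ [A → αX.β] : [A → α.Xβ] ∈ I, X = '(' })

Items with dot before '(', with the dot advanced:
  [X → . (] → [X → ( .]
Closure adds nothing (no advanced item has the dot before a non-terminal).

GOTO = { [X → ( .] }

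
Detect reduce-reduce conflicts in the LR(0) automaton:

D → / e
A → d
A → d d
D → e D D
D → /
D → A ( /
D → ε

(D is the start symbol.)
No reduce-reduce conflicts

A reduce-reduce conflict occurs when an LR(0) state has two complete items [A → α .] and [B → β .] — both call for a reduction, and with no lookahead the parser cannot choose between them.

Augment with D' → D and build the canonical LR(0) collection (I0 = CLOSURE({[D' → . D]}), then GOTO on every symbol after a dot until no new states appear). It has 12 states:
  I0: { [A → . d d], [A → . d], [D → . / e], [D → . /], [D → . A ( /], [D → . e D D], [D → .], [D' → . D] }  — shift, reduce
  I1: { [D → / . e], [D → / .] }  — shift, reduce
  I2: { [D → A . ( /] }  — shift
  I3: { [D' → D .] }  — accept
  I4: { [A → d . d], [A → d .] }  — shift, reduce
  I5: { [A → . d d], [A → . d], [D → . / e], [D → . /], [D → . A ( /], [D → . e D D], [D → .], [D → e . D D] }  — shift, reduce
  I6: { [A → . d d], [A → . d], [D → . / e], [D → . /], [D → . A ( /], [D → . e D D], [D → .], [D → e D . D] }  — shift, reduce
  I7: { [D → e D D .] }  — reduce
  I8: { [A → d d .] }  — reduce
  I9: { [D → A ( . /] }  — shift
  I10: { [D → A ( / .] }  — reduce
  I11: { [D → / e .] }  — reduce

No state contains more than one complete item.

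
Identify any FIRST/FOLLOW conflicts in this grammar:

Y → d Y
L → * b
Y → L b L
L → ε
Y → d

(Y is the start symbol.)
No FIRST/FOLLOW conflicts.

Nullable non-terminals: L.

L: nullable alternative(s) L → ε; FOLLOW(L) = { $, 'b' }
  L → * b: FIRST \ {ε} = { '*' } — disjoint from FOLLOW(L)
  L → ε: FIRST \ {ε} = { } — this is the only nullable alternative, skip

Y has no nullable alternative, so no FIRST/FOLLOW check is needed there.

No FIRST/FOLLOW conflicts found.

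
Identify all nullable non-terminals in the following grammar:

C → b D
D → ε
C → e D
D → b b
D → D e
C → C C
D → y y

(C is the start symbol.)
ε-productions: D → ε
So D is immediately nullable.
No further non-terminal can be added: every production for the remaining non-terminals contains a terminal or a non-nullable non-terminal.
Nullable = { 'D' }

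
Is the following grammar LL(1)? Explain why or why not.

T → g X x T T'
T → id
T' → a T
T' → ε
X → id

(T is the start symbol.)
A grammar is LL(1) if for each non-terminal N with multiple productions, the predict sets of those productions are pairwise disjoint, where PREDICT(N → α) = (FIRST(α) \ {ε}) ∪ (FOLLOW(N) if α ⇒* ε).

Relevant sets:
  FOLLOW(T') = { $, 'a' }

For T:
  PREDICT(T → g X x T T') = { 'g' }
  PREDICT(T → id) = { 'id' }
For T':
  PREDICT(T' → a T) = { 'a' }
  PREDICT(T' → ε) = { $, 'a' }
X has a single production, so nothing to check there.

Conflict found: Predict set conflict for T': { 'a' }
The grammar is NOT LL(1).

Answer: No. Predict set conflict for T': { 'a' }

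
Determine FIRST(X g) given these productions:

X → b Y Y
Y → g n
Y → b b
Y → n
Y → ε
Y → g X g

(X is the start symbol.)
FIRST sets of the non-terminals involved (from the grammar, by fixed-point iteration):
  FIRST(X) = { 'b' }

To compute FIRST(X g), process the symbols left to right:
Symbol X is a non-terminal. Add FIRST(X) \ {ε} = { 'b' }
X is not nullable (ε ∉ FIRST(X)), so stop here.
FIRST(X g) = { 'b' }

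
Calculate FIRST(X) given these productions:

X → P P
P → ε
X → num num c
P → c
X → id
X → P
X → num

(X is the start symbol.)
{ 'c', 'id', 'num', ε }

FIRST sets of the other non-terminals involved (by the same procedure, iterated to a fixed point):
  FIRST(P) = { 'c', ε }

From X → P P:
  - P is a non-terminal: add FIRST(P) \ {ε} = { 'c' }
    P is nullable, so continue to the next symbol
  - P is a non-terminal: add FIRST(P) \ {ε} = { 'c' }
    P is nullable and nothing follows, so the whole right-hand side can vanish: ε ∈ FIRST(X)
From X → num num c:
  - num is a terminal: add 'num' and stop
From X → id:
  - id is a terminal: add 'id' and stop
From X → P:
  - P is a non-terminal: add FIRST(P) \ {ε} = { 'c' }
    P is nullable and nothing follows, so the whole right-hand side can vanish: ε ∈ FIRST(X)
From X → num:
  - num is a terminal: add 'num' and stop

Collecting: FIRST(X) = { 'c', 'id', 'num', ε }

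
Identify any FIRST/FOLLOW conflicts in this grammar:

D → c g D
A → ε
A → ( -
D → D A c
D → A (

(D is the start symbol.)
A FIRST/FOLLOW conflict occurs when a non-terminal N has a nullable alternative N → β (β ⇒* ε) and another alternative N → α with FIRST(α) ∩ FOLLOW(N) ≠ ∅: on such a lookahead the parser cannot decide between expanding α and letting N vanish via β.

Nullable non-terminals: A.

A: nullable alternative(s) A → ε; FOLLOW(A) = { '(', 'c' }
  A → ε: FIRST \ {ε} = { } — this is the only nullable alternative, skip
  A → ( -: FIRST \ {ε} = { '(' } — overlaps FOLLOW(A) on { '(' }: CONFLICT

D has no nullable alternative, so no FIRST/FOLLOW check is needed there.

So the grammar has 1 FIRST/FOLLOW conflict (marked CONFLICT above).

Answer: Yes. A → '(' '-' with FOLLOW(A) on { '(' }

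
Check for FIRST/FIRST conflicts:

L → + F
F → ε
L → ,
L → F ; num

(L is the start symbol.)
No FIRST/FIRST conflicts.

A FIRST/FIRST conflict occurs when two productions N → α and N → β for the same non-terminal have FIRST(α) ∩ FIRST(β) ≠ ∅ (with ε ∈ FIRST of a nullable right-hand side, so two nullable alternatives also conflict).

FIRST sets of the non-terminals at (or reachable through a nullable prefix from) the front of some alternative:
  FIRST(F) = { ε }

Productions for L:
  L → + F: FIRST = { '+' }
  L → ,: FIRST = { ',' }
  L → F ; num: FIRST = { ';' }
F has only one production, so no FIRST/FIRST conflict is possible there.

All alternatives of each non-terminal have pairwise disjoint FIRST sets.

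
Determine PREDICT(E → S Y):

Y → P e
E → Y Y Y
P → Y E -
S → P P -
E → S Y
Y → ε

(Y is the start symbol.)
PREDICT(E → S Y) = (FIRST(RHS) \ {ε}) ∪ (FOLLOW(E) if ε ∈ FIRST(RHS), i.e. RHS ⇒* ε)
FIRST(S) = { '-' }
FIRST(S Y) = { '-' }
ε ∉ FIRST(S Y), so FOLLOW(E) is not added.
PREDICT(E → S Y) = { '-' }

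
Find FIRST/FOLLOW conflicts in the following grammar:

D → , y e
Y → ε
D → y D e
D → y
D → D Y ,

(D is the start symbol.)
No FIRST/FOLLOW conflicts.

A FIRST/FOLLOW conflict occurs when a non-terminal N has a nullable alternative N → β (β ⇒* ε) and another alternative N → α with FIRST(α) ∩ FOLLOW(N) ≠ ∅: on such a lookahead the parser cannot decide between expanding α and letting N vanish via β.

Nullable non-terminals: Y.
Y has a nullable alternative but only one production, so nothing to check.

D has no nullable alternative, so no FIRST/FOLLOW check is needed there.

No FIRST/FOLLOW conflicts found.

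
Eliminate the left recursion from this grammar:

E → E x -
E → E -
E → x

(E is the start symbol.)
E is directly left-recursive. The standard transformation for
  A → A α₁ | ... | A α_m | β₁ | ... | β_n
is
  A  → β₁ A' | ... | β_n A'
  A' → α₁ A' | ... | α_m A' | ε

E → x becomes E → x E'
E → E x - becomes E' → x - E'
E → E - becomes E' → - E'
Add E' → ε

Resulting grammar:
E → x E'
E' → x - E'
E' → - E'
E' → ε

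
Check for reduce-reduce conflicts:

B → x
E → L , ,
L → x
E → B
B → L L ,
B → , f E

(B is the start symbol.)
Augment with B' → B and build the canonical LR(0) collection (I0 = CLOSURE({[B' → . B]}), then GOTO on every symbol after a dot until no new states appear). It has 14 states:
  I0: { [B → . , f E], [B → . L L ,], [B → . x], [B' → . B], [L → . x] }  — shift
  I1: { [B → , . f E] }  — shift
  I2: { [B' → B .] }  — accept
  I3: { [B → L . L ,], [L → . x] }  — shift
  I4: { [B → x .], [L → x .] }  — 2 reduces
  I5: { [B → L L . ,] }  — shift
  I6: { [L → x .] }  — reduce
  I7: { [B → L L , .] }  — reduce
  I8: { [B → , f . E], [B → . , f E], [B → . L L ,], [B → . x], [E → . B], [E → . L , ,], [L → . x] }  — shift
  I9: { [E → B .] }  — reduce
  I10: { [B → , f E .] }  — reduce
  I11: { [B → L . L ,], [E → L . , ,], [L → . x] }  — shift
  I12: { [E → L , . ,] }  — shift
  I13: { [E → L , , .] }  — reduce

I4 contains complete items [B → x .], [L → x .] — reduce-reduce conflict.

Answer: Yes — I4: [B → x .] vs [L → x .]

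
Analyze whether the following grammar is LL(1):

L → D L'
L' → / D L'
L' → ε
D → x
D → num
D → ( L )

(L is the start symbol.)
Relevant sets:
  FOLLOW(L') = { $, ')' }

For L':
  PREDICT(L' → '/' D L') = { '/' }
  PREDICT(L' → ε) = { $, ')' }
For D:
  PREDICT(D → x) = { 'x' }
  PREDICT(D → num) = { 'num' }
  PREDICT(D → '(' L ')') = { '(' }
L has a single production, so nothing to check there.

All predict sets are disjoint. The grammar IS LL(1).

Answer: Yes, the grammar is LL(1).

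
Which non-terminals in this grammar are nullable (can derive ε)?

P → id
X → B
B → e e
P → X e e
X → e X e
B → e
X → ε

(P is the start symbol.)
ε-productions: X → ε
So X is immediately nullable.
No further non-terminal can be added: every production for the remaining non-terminals contains a terminal or a non-nullable non-terminal.
Nullable = { 'X' }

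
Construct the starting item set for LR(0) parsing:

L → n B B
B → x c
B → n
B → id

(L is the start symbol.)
{ [L → . n B B], [L' → . L] }

First, augment the grammar with L' → L
I₀ = CLOSURE({ [L' → . L] }):
  [L' → . L] has the dot before L: add [L → . n B B]
No further items can be added.

I₀ = { [L → . n B B], [L' → . L] }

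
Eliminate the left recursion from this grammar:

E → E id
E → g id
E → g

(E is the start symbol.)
E → g id E'
E → g E'
E' → id E'
E' → ε

E is directly left-recursive. The standard transformation for
  A → A α₁ | ... | A α_m | β₁ | ... | β_n
is
  A  → β₁ A' | ... | β_n A'
  A' → α₁ A' | ... | α_m A' | ε

E → g id becomes E → g id E'
E → g becomes E → g E'
E → E id becomes E' → id E'
Add E' → ε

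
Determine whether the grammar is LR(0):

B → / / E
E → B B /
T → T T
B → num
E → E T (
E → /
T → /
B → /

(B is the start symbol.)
No. Shift-reduce conflict between [B → / .] and [B → / . / E]

A grammar is LR(0) if no state in the canonical LR(0) collection has:
  - both a shift item (dot before a terminal) and a complete item (shift-reduce conflict), or
  - two or more complete items (reduce-reduce conflict; the accept item [B' → B .] counts as a complete item here).

Augment with B' → B and build the canonical LR(0) collection (I0 = CLOSURE({[B' → . B]}), then GOTO on every symbol after a dot until no new states appear). It has 14 states:
  I0: { [B → . / / E], [B → . /], [B → . num], [B' → . B] }  — shift
  I1: { [B → / . / E], [B → / .] }  — shift, reduce
  I2: { [B' → B .] }  — accept
  I3: { [B → num .] }  — reduce
  I4: { [B → . / / E], [B → . /], [B → . num], [B → / / . E], [E → . /], [E → . B B /], [E → . E T (] }  — shift
  I5: { [B → / . / E], [B → / .], [E → / .] }  — shift, 2 reduces
  I6: { [B → . / / E], [B → . /], [B → . num], [E → B . B /] }  — shift
  I7: { [B → / / E .], [E → E . T (], [T → . /], [T → . T T] }  — shift, reduce
  I8: { [T → / .] }  — reduce
  I9: { [E → E T . (], [T → . /], [T → . T T], [T → T . T] }  — shift
  I10: { [E → E T ( .] }  — reduce
  I11: { [T → . /], [T → . T T], [T → T . T], [T → T T .] }  — shift, reduce
  I12: { [E → B B . /] }  — shift
  I13: { [E → B B / .] }  — reduce

Conflict in state I1:
  Shift-reduce conflict between [B → / .] and [B → / . / E]
So the grammar is NOT LR(0).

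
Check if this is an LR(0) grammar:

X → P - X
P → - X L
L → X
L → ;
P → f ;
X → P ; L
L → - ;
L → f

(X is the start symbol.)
A grammar is LR(0) if no state in the canonical LR(0) collection has:
  - both a shift item (dot before a terminal) and a complete item (shift-reduce conflict), or
  - two or more complete items (reduce-reduce conflict; the accept item [X' → X .] counts as a complete item here).

Augment with X' → X and build the canonical LR(0) collection (I0 = CLOSURE({[X' → . X]}), then GOTO on every symbol after a dot until no new states appear). It has 17 states:
  I0: { [P → . - X L], [P → . f ;], [X → . P - X], [X → . P ; L], [X' → . X] }  — shift
  I1: { [P → - . X L], [P → . - X L], [P → . f ;], [X → . P - X], [X → . P ; L] }  — shift
  I2: { [X → P . - X], [X → P . ; L] }  — shift
  I3: { [X' → X .] }  — accept
  I4: { [P → f . ;] }  — shift
  I5: { [P → f ; .] }  — reduce
  I6: { [P → . - X L], [P → . f ;], [X → . P - X], [X → . P ; L], [X → P - . X] }  — shift
  I7: { [L → . - ;], [L → . ;], [L → . X], [L → . f], [P → . - X L], [P → . f ;], [X → . P - X], [X → . P ; L], [X → P ; . L] }  — shift
  I8: { [L → - . ;], [P → - . X L], [P → . - X L], [P → . f ;], [X → . P - X], [X → . P ; L] }  — shift
  I9: { [L → ; .] }  — reduce
  I10: { [X → P ; L .] }  — reduce
  I11: { [L → X .] }  — reduce
  I12: { [L → f .], [P → f . ;] }  — shift, reduce
  I13: { [L → - ; .] }  — reduce
  I14: { [L → . - ;], [L → . ;], [L → . X], [L → . f], [P → - X . L], [P → . - X L], [P → . f ;], [X → . P - X], [X → . P ; L] }  — shift
  I15: { [P → - X L .] }  — reduce
  I16: { [X → P - X .] }  — reduce

Conflict in state I12:
  Shift-reduce conflict between [L → f .] and [P → f . ;]
So the grammar is NOT LR(0).

Answer: No. Shift-reduce conflict between [L → f .] and [P → f . ;]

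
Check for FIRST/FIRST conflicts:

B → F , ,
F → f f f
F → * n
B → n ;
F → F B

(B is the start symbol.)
Yes. F → f f f / F → F B on { 'f' }; F → '*' n / F → F B on { '*' }

A FIRST/FIRST conflict occurs when two productions N → α and N → β for the same non-terminal have FIRST(α) ∩ FIRST(β) ≠ ∅ (with ε ∈ FIRST of a nullable right-hand side, so two nullable alternatives also conflict).

FIRST sets of the non-terminals at (or reachable through a nullable prefix from) the front of some alternative:
  FIRST(F) = { '*', 'f' }

Productions for B:
  B → F , ,: FIRST = { '*', 'f' }
  B → n ;: FIRST = { 'n' }
Productions for F:
  F → f f f: FIRST = { 'f' }
  F → * n: FIRST = { '*' }
  F → F B: FIRST = { '*', 'f' }

Conflict for F: F → f f f and F → F B
  Overlap: { 'f' }
Conflict for F: F → * n and F → F B
  Overlap: { '*' }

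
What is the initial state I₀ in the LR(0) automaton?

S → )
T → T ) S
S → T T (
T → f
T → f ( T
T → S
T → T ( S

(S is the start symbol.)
First, augment the grammar with S' → S
I₀ = CLOSURE({ [S' → . S] }):
  [S' → . S] has the dot before S: add [S → . )], [S → . T T (]
  [S → . T T (] has the dot before T: add [T → . T ) S], [T → . f], [T → . f ( T], [T → . S], [T → . T ( S]
No further items can be added.

I₀ = { [S → . )], [S → . T T (], [S' → . S], [T → . S], [T → . T ( S], [T → . T ) S], [T → . f ( T], [T → . f] }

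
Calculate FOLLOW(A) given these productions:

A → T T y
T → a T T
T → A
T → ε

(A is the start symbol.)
To compute FOLLOW(A), find every occurrence of A on a right-hand side N → α A β: add FIRST(β) \ {ε}, and if β is empty or nullable also add FOLLOW(N). Iterate to a fixed point.

A is the start symbol, so $ ∈ FOLLOW(A).
In T → A: A is at the end, add FOLLOW(T)

The FOLLOW sets referred to above (computed the same way, to a fixed point):
  FOLLOW(T) = { 'a', 'y' }

Taking the union: FOLLOW(A) = { $, 'a', 'y' }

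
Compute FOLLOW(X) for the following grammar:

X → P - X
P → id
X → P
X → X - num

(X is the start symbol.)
X is the start symbol, so $ ∈ FOLLOW(X).
In X → P - X: X is at the end; this adds FOLLOW(X) to itself — nothing new
In X → X - num: X is followed by '-' num, add FIRST('-' num) \ {ε} = { '-' }

Taking the union: FOLLOW(X) = { $, '-' }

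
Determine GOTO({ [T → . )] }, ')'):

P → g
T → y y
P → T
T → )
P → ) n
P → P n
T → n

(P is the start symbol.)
GOTO(I, ')') = CLOSURE({ [A → αX.β] : [A → α.Xβ] ∈ I, X = ')' })

Items with dot before ')', with the dot advanced:
  [T → . )] → [T → ) .]
Closure adds nothing (no advanced item has the dot before a non-terminal).

GOTO = { [T → ) .] }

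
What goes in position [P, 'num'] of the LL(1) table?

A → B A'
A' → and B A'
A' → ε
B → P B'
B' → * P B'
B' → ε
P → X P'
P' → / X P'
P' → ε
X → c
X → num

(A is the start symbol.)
To find M[P, 'num'], we find productions for P where 'num' is in the predict set (PREDICT(N → α) = (FIRST(α) \ {ε}) ∪ (FOLLOW(N) if α ⇒* ε)).

Relevant sets:
  FIRST(X) = { 'c', 'num' }

P → X P': PREDICT = { 'c', 'num' }
  'num' is in predict set, so this production goes in M[P, 'num']

M[P, 'num'] = P → X P'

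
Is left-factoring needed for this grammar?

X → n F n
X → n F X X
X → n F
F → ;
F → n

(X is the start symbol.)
Left-factoring is needed when two productions for the same non-terminal
share a common prefix on the right-hand side.

Productions for X:
  X → n F n
  X → n F X X
  X → n F
Productions for F:
  F → ;
  F → n

Found common prefix 'n F' in productions for X

Answer: Yes, X has productions with common prefix 'n F'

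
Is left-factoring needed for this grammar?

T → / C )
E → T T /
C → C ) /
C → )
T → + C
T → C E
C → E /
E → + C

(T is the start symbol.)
No, left-factoring is not needed

Left-factoring is needed when two productions for the same non-terminal
share a common prefix on the right-hand side.

Productions for T:
  T → / C )
  T → + C
  T → C E
Productions for E:
  E → T T /
  E → + C
Productions for C:
  C → C ) /
  C → )
  C → E /

No common prefixes found.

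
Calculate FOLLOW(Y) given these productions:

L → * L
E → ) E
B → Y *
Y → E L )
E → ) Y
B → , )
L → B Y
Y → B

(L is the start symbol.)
{ $, ')', '*', ',' }

In B → Y *: Y is followed by '*', add FIRST('*') \ {ε} = { '*' }
In E → ) Y: Y is at the end, add FOLLOW(E)
In L → B Y: Y is at the end, add FOLLOW(L)

The FOLLOW sets referred to above (computed the same way, to a fixed point):
  FOLLOW(E) = { ')', '*', ',' }
  FOLLOW(L) = { $, ')' }

Taking the union: FOLLOW(Y) = { $, ')', '*', ',' }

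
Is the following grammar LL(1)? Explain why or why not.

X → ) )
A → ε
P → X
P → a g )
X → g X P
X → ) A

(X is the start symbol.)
No. Predict set conflict for X: { ')' }

A grammar is LL(1) if for each non-terminal N with multiple productions, the predict sets of those productions are pairwise disjoint, where PREDICT(N → α) = (FIRST(α) \ {ε}) ∪ (FOLLOW(N) if α ⇒* ε).

Relevant sets:
  FIRST(X) = { ')', 'g' }

For X:
  PREDICT(X → ')' ')') = { ')' }
  PREDICT(X → g X P) = { 'g' }
  PREDICT(X → ')' A) = { ')' }
For P:
  PREDICT(P → X) = { ')', 'g' }
  PREDICT(P → a g ')') = { 'a' }
A has a single production, so nothing to check there.

Conflict found: Predict set conflict for X: { ')' }
The grammar is NOT LL(1).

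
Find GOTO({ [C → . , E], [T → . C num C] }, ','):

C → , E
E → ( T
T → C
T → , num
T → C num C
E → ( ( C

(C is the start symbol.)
{ [C → , . E], [E → . ( ( C], [E → . ( T] }

GOTO(I, ',') = CLOSURE({ [A → αX.β] : [A → α.Xβ] ∈ I, X = ',' })

Items with dot before ',', with the dot advanced:
  [C → . , E] → [C → , . E]
Closure of the advanced items:
  [C → , . E] has the dot before E: add [E → . ( T], [E → . ( ( C]

GOTO = { [C → , . E], [E → . ( ( C], [E → . ( T] }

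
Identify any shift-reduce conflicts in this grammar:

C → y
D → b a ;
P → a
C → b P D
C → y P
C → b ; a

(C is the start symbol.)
Yes — I3: [C → y .] vs [P → . a]

A shift-reduce conflict occurs when an LR(0) state has both:
  - a complete (reduce) item [A → α .] (dot at the end), and
  - a shift item [B → β . c γ] (dot before a terminal).

Augment with C' → C and build the canonical LR(0) collection (I0 = CLOSURE({[C' → . C]}), then GOTO on every symbol after a dot until no new states appear). It has 13 states:
  I0: { [C → . b ; a], [C → . b P D], [C → . y P], [C → . y], [C' → . C] }  — shift
  I1: { [C' → C .] }  — accept
  I2: { [C → b . ; a], [C → b . P D], [P → . a] }  — shift
  I3: { [C → y . P], [C → y .], [P → . a] }  — shift, reduce
  I4: { [C → y P .] }  — reduce
  I5: { [P → a .] }  — reduce
  I6: { [C → b ; . a] }  — shift
  I7: { [C → b P . D], [D → . b a ;] }  — shift
  I8: { [C → b P D .] }  — reduce
  I9: { [D → b . a ;] }  — shift
  I10: { [D → b a . ;] }  — shift
  I11: { [D → b a ; .] }  — reduce
  I12: { [C → b ; a .] }  — reduce

I3 contains reduce item [C → y .] and shift item [P → . a] — shift-reduce conflict.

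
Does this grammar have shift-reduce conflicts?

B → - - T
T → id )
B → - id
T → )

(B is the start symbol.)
Augment with B' → B and build the canonical LR(0) collection (I0 = CLOSURE({[B' → . B]}), then GOTO on every symbol after a dot until no new states appear). It has 9 states:
  I0: { [B → . - - T], [B → . - id], [B' → . B] }  — shift
  I1: { [B → - . - T], [B → - . id] }  — shift
  I2: { [B' → B .] }  — accept
  I3: { [B → - - . T], [T → . )], [T → . id )] }  — shift
  I4: { [B → - id .] }  — reduce
  I5: { [T → ) .] }  — reduce
  I6: { [B → - - T .] }  — reduce
  I7: { [T → id . )] }  — shift
  I8: { [T → id ) .] }  — reduce

No state contains both a complete item and a shift item.

Answer: No shift-reduce conflicts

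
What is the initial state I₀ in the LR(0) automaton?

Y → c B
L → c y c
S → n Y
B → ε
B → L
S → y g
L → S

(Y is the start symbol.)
{ [Y → . c B], [Y' → . Y] }

First, augment the grammar with Y' → Y
I₀ = CLOSURE({ [Y' → . Y] }):
  [Y' → . Y] has the dot before Y: add [Y → . c B]
No further items can be added.

I₀ = { [Y → . c B], [Y' → . Y] }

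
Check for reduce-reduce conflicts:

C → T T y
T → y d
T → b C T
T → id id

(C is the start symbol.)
A reduce-reduce conflict occurs when an LR(0) state has two complete items [A → α .] and [B → β .] — both call for a reduction, and with no lookahead the parser cannot choose between them.

Augment with C' → C and build the canonical LR(0) collection (I0 = CLOSURE({[C' → . C]}), then GOTO on every symbol after a dot until no new states appear). It has 12 states:
  I0: { [C → . T T y], [C' → . C], [T → . b C T], [T → . id id], [T → . y d] }  — shift
  I1: { [C' → C .] }  — accept
  I2: { [C → T . T y], [T → . b C T], [T → . id id], [T → . y d] }  — shift
  I3: { [C → . T T y], [T → . b C T], [T → . id id], [T → . y d], [T → b . C T] }  — shift
  I4: { [T → id . id] }  — shift
  I5: { [T → y . d] }  — shift
  I6: { [T → y d .] }  — reduce
  I7: { [T → id id .] }  — reduce
  I8: { [T → . b C T], [T → . id id], [T → . y d], [T → b C . T] }  — shift
  I9: { [T → b C T .] }  — reduce
  I10: { [C → T T . y] }  — shift
  I11: { [C → T T y .] }  — reduce

No state contains more than one complete item.

Answer: No reduce-reduce conflicts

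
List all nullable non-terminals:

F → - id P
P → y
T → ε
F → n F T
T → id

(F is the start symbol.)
A non-terminal is nullable if it can derive ε (the empty string): either it has an ε-production, or it has a production whose right-hand side consists entirely of nullable non-terminals.

ε-productions: T → ε
So T is immediately nullable.
No further non-terminal can be added: every production for the remaining non-terminals contains a terminal or a non-nullable non-terminal.
Nullable = { 'T' }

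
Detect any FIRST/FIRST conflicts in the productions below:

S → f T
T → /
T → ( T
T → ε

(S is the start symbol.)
No FIRST/FIRST conflicts.

Productions for T:
  T → /: FIRST = { '/' }
  T → ( T: FIRST = { '(' }
  T → ε: FIRST = { ε }
S has only one production, so no FIRST/FIRST conflict is possible there.

All alternatives of each non-terminal have pairwise disjoint FIRST sets.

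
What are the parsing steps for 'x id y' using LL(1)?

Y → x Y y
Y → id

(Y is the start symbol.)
LL(1) parsing maintains a stack (initially the start symbol over $) and the input. At each step: if the stack top is a terminal, match it against the current input token; if it is a non-terminal N, replace it with the RHS of M[N, lookahead] (the unique production whose predict set contains the lookahead).

Stack is shown with the top on the left.

Stack    Input     Action
-------------------------
Y $      x id y $  output Y → x Y y
x Y y $  x id y $  match 'x'
Y y $    id y $    output Y → id
id y $   id y $    match 'id'
y $      y $       match 'y'
$        $         accept

The string is accepted.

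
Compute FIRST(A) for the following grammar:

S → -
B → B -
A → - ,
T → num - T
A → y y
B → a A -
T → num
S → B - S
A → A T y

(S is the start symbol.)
{ '-', 'y' }

To compute FIRST(A), examine every production with A on the left-hand side, reading each right-hand side left to right until a non-nullable symbol is reached.

From A → - ,:
  - '-' is a terminal: add '-' and stop
From A → y y:
  - y is a terminal: add 'y' and stop
From A → A T y:
  - A is the symbol being defined: contributes nothing new
    A is not nullable, so stop

Collecting: FIRST(A) = { '-', 'y' }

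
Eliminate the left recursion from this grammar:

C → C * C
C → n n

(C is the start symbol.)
C → n n C'
C' → * C C'
C' → ε

C is directly left-recursive. The standard transformation for
  A → A α₁ | ... | A α_m | β₁ | ... | β_n
is
  A  → β₁ A' | ... | β_n A'
  A' → α₁ A' | ... | α_m A' | ε

C → n n becomes C → n n C'
C → C * C becomes C' → * C C'
Add C' → ε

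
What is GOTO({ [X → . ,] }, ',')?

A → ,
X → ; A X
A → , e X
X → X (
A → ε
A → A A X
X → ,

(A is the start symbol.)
GOTO(I, ',') = CLOSURE({ [A → αX.β] : [A → α.Xβ] ∈ I, X = ',' })

Items with dot before ',', with the dot advanced:
  [X → . ,] → [X → , .]
Closure adds nothing (no advanced item has the dot before a non-terminal).

GOTO = { [X → , .] }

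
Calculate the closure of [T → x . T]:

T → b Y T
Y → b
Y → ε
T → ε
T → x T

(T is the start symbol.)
Start with: [T → x . T]
  [T → x . T] has the dot before T: add [T → . b Y T], [T → .], [T → . x T]
No further items can be added.

CLOSURE = { [T → . b Y T], [T → . x T], [T → .], [T → x . T] }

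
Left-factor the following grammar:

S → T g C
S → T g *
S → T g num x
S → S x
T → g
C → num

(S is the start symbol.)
S → T g S'
S' → C
S' → *
S' → num x
S → S x
T → g
C → num

Left-factoring transforms A → αβ₁ | αβ₂ into A → αA' and A' → β₁ | β₂
(α is the longest common prefix among the alternatives). Repeat until
no nonterminal has two alternatives with a common prefix.

Round 1: S has alternatives sharing prefix 'T g'. Introduce S': S → T g S'
  Add: S' → C
  Add: S' → *
  Add: S' → num x

No remaining common prefixes — done.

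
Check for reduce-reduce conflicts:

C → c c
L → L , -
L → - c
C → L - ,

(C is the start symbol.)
No reduce-reduce conflicts

Augment with C' → C and build the canonical LR(0) collection (I0 = CLOSURE({[C' → . C]}), then GOTO on every symbol after a dot until no new states appear). It has 11 states:
  I0: { [C → . L - ,], [C → . c c], [C' → . C], [L → . - c], [L → . L , -] }  — shift
  I1: { [L → - . c] }  — shift
  I2: { [C' → C .] }  — accept
  I3: { [C → L . - ,], [L → L . , -] }  — shift
  I4: { [C → c . c] }  — shift
  I5: { [C → c c .] }  — reduce
  I6: { [L → L , . -] }  — shift
  I7: { [C → L - . ,] }  — shift
  I8: { [C → L - , .] }  — reduce
  I9: { [L → L , - .] }  — reduce
  I10: { [L → - c .] }  — reduce

No state contains more than one complete item.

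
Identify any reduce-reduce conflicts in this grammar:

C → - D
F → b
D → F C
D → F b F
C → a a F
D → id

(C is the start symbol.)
A reduce-reduce conflict occurs when an LR(0) state has two complete items [A → α .] and [B → β .] — both call for a reduction, and with no lookahead the parser cannot choose between them.

Augment with C' → C and build the canonical LR(0) collection (I0 = CLOSURE({[C' → . C]}), then GOTO on every symbol after a dot until no new states appear). It has 13 states:
  I0: { [C → . - D], [C → . a a F], [C' → . C] }  — shift
  I1: { [C → - . D], [D → . F C], [D → . F b F], [D → . id], [F → . b] }  — shift
  I2: { [C' → C .] }  — accept
  I3: { [C → a . a F] }  — shift
  I4: { [C → a a . F], [F → . b] }  — shift
  I5: { [C → a a F .] }  — reduce
  I6: { [F → b .] }  — reduce
  I7: { [C → - D .] }  — reduce
  I8: { [C → . - D], [C → . a a F], [D → F . C], [D → F . b F] }  — shift
  I9: { [D → id .] }  — reduce
  I10: { [D → F C .] }  — reduce
  I11: { [D → F b . F], [F → . b] }  — shift
  I12: { [D → F b F .] }  — reduce

No state contains more than one complete item.

Answer: No reduce-reduce conflicts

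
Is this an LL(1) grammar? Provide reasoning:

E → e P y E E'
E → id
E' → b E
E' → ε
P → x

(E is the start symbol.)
No. Predict set conflict for E': { 'b' }

A grammar is LL(1) if for each non-terminal N with multiple productions, the predict sets of those productions are pairwise disjoint, where PREDICT(N → α) = (FIRST(α) \ {ε}) ∪ (FOLLOW(N) if α ⇒* ε).

Relevant sets:
  FOLLOW(E') = { $, 'b' }

For E:
  PREDICT(E → e P y E E') = { 'e' }
  PREDICT(E → id) = { 'id' }
For E':
  PREDICT(E' → b E) = { 'b' }
  PREDICT(E' → ε) = { $, 'b' }
P has a single production, so nothing to check there.

Conflict found: Predict set conflict for E': { 'b' }
The grammar is NOT LL(1).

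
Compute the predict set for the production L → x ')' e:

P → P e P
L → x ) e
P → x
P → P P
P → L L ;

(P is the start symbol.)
PREDICT(L → x ')' e) = (FIRST(RHS) \ {ε}) ∪ (FOLLOW(L) if ε ∈ FIRST(RHS), i.e. RHS ⇒* ε)
FIRST(x ')' e) = { 'x' }
ε ∉ FIRST(x ')' e), so FOLLOW(L) is not added.
PREDICT(L → x ')' e) = { 'x' }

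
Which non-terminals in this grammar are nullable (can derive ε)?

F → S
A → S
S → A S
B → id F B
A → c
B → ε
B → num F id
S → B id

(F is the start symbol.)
ε-productions: B → ε
So B is immediately nullable.
No further non-terminal can be added: every production for the remaining non-terminals contains a terminal or a non-nullable non-terminal.
Nullable = { 'B' }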